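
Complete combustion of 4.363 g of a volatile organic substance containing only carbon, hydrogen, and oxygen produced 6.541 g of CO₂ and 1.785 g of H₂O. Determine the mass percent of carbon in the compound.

40.92%

mol C = 6.541 g CO₂ ÷ 44.009 g/mol = 0.14863 mol
mol H = 2 × 1.785 g H₂O ÷ 18.015 g/mol = 0.19817 mol
mass O = 4.363 − (1.7852 + 0.19975) = 2.3781 g → mol O = 2.3781 ÷ 15.999 = 0.14864 mol
mass % C = 1.7852 g ÷ 4.363 g × 100%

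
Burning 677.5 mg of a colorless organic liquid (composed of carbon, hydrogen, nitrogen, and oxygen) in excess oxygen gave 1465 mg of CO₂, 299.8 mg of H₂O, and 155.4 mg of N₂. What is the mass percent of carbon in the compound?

59.02%

mol C = 1.465 g CO₂ ÷ 44.009 g/mol = 0.033289 mol
mol H = 2 × 0.2998 g H₂O ÷ 18.015 g/mol = 0.033283 mol
mol N = 2 × 0.1554 g N₂ ÷ 28.014 g/mol = 0.011094 mol
mass O = 0.6775 − (0.39983 + 0.033550 + 0.15540) = 0.088720 g → mol O = 0.088720 ÷ 15.999 = 0.0055454 mol
mass % C = 0.39983 g ÷ 0.6775 g × 100%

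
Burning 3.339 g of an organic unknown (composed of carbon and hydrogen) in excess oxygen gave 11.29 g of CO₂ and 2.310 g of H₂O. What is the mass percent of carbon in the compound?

92.28%

mol C = 11.29 g CO₂ ÷ 44.009 g/mol = 0.25654 mol
mol H = 2 × 2.310 g H₂O ÷ 18.015 g/mol = 0.25645 mol
mass % C = 3.0813 g ÷ 3.339 g × 100%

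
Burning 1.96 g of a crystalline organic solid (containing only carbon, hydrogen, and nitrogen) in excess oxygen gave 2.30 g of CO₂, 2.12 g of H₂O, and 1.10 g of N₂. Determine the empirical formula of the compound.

C2H9N3

mol C = 2.30 g CO₂ ÷ 44.009 g/mol = 0.05226 mol
mol H = 2 × 2.12 g H₂O ÷ 18.015 g/mol = 0.2354 mol
mol N = 2 × 1.10 g N₂ ÷ 28.014 g/mol = 0.07853 mol
Divide by the smallest (0.05226 mol): C 1.000, H 4.503, N 1.503
Multiplying each by 2 gives whole numbers: C 2.00, H 9.01, N 3.01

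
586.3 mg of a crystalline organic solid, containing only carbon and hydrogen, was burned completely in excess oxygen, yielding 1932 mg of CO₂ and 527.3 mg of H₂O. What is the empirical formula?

mol C = 1.932 g CO₂ ÷ 44.009 g/mol = 0.043900 mol
mol H = 2 × 0.5273 g H₂O ÷ 18.015 g/mol = 0.058540 mol
Divide by the smallest (0.043900 mol): C 1.000, H 1.333
Multiplying each by 3 gives whole numbers: C 3.00, H 4.00

C3H4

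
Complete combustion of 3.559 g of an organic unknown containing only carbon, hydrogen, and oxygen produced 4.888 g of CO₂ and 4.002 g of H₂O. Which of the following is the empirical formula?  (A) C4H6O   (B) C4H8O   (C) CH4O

mol C = 4.888 g CO₂ ÷ 44.009 g/mol = 0.11107 mol
mol H = 2 × 4.002 g H₂O ÷ 18.015 g/mol = 0.44430 mol
mass O = 3.559 − (1.3340 + 0.44785) = 1.7771 g → mol O = 1.7771 ÷ 15.999 = 0.11108 mol
Divide by the smallest (0.11107 mol): C 1.000, H 4.000, O 1.000

(C) CH4O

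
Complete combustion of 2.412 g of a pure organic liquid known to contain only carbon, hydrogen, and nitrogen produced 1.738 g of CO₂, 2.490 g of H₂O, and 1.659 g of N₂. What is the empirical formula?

CH7N3

mol C = 1.738 g CO₂ ÷ 44.009 g/mol = 0.039492 mol
mol H = 2 × 2.490 g H₂O ÷ 18.015 g/mol = 0.27644 mol
mol N = 2 × 1.659 g N₂ ÷ 28.014 g/mol = 0.11844 mol
Divide by the smallest (0.039492 mol): C 1.000, H 7.000, N 2.999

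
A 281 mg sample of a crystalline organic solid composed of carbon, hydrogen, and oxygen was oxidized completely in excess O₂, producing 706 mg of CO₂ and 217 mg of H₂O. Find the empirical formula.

C4H6O

mol C = 0.706 g CO₂ ÷ 44.009 g/mol = 0.01604 mol
mol H = 2 × 0.217 g H₂O ÷ 18.015 g/mol = 0.02409 mol
mass O = 0.281 − (0.1927 + 0.02428) = 0.06403 g → mol O = 0.06403 ÷ 15.999 = 0.004002 mol
Divide by the smallest (0.004002 mol): C 4.008, H 6.019, O 1.000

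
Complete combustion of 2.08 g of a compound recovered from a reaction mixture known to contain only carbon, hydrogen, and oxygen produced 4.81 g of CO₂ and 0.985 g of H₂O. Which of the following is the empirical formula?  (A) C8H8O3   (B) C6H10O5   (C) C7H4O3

mol C = 4.81 g CO₂ ÷ 44.009 g/mol = 0.1093 mol
mol H = 2 × 0.985 g H₂O ÷ 18.015 g/mol = 0.1094 mol
mass O = 2.08 − (1.313 + 0.1102) = 0.6570 g → mol O = 0.6570 ÷ 15.999 = 0.04107 mol
Divide by the smallest (0.04107 mol): C 2.661, H 2.663, O 1.000
Multiplying each by 3 gives whole numbers: C 7.98, H 7.99, O 3.00

(A) C8H8O3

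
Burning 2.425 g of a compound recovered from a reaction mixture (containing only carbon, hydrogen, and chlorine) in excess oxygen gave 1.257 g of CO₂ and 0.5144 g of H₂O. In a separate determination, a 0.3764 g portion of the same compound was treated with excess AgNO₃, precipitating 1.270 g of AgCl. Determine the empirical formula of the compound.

CH2Cl2

mol C = 1.257 g CO₂ ÷ 44.009 g/mol = 0.028562 mol
mol H = 2 × 0.5144 g H₂O ÷ 18.015 g/mol = 0.057108 mol
From the AgCl data: mol Cl per gram of compound = (1.270 ÷ 143.318) ÷ 0.3764 = 0.023543 mol/g, so in the 2.425 g combustion sample mol Cl = 0.057091 mol
Divide by the smallest (0.028562 mol): C 1.000, H 1.999, Cl 1.999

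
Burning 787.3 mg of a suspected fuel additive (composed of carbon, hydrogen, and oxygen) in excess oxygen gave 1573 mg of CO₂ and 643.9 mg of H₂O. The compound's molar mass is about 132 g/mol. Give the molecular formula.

mol C = 1.573 g CO₂ ÷ 44.009 g/mol = 0.035743 mol
mol H = 2 × 0.6439 g H₂O ÷ 18.015 g/mol = 0.071485 mol
mass O = 0.7873 − (0.42931 + 0.072057) = 0.28594 g → mol O = 0.28594 ÷ 15.999 = 0.017872 mol
Divide by the smallest (0.017872 mol): C 2.000, H 4.000, O 1.000
Empirical formula: C2H4O
Empirical-formula mass = 44.05 g/mol; 132 ÷ 44.05 ≈ 3, so the molecular formula is C6H12O3.

C6H12O3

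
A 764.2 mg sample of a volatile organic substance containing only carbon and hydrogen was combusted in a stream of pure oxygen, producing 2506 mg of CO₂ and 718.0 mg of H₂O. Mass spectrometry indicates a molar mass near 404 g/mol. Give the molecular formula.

C30H42

mol C = 2.506 g CO₂ ÷ 44.009 g/mol = 0.056943 mol
mol H = 2 × 0.7180 g H₂O ÷ 18.015 g/mol = 0.079711 mol
Divide by the smallest (0.056943 mol): C 1.000, H 1.400
Multiplying each by 5 gives whole numbers: C 5.00, H 7.00
Empirical formula: C5H7
Empirical-formula mass = 67.11 g/mol; 404 ÷ 67.11 ≈ 6, so the molecular formula is C30H42.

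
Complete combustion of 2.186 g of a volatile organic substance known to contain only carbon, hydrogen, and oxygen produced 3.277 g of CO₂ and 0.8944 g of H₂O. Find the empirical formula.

C3H4O3

mol C = 3.277 g CO₂ ÷ 44.009 g/mol = 0.074462 mol
mol H = 2 × 0.8944 g H₂O ÷ 18.015 g/mol = 0.099295 mol
mass O = 2.186 − (0.89436 + 0.10009) = 1.1915 g → mol O = 1.1915 ÷ 15.999 = 0.074476 mol
Divide by the smallest (0.074462 mol): C 1.000, H 1.333, O 1.000
Multiplying each by 3 gives whole numbers: C 3.00, H 4.00, O 3.00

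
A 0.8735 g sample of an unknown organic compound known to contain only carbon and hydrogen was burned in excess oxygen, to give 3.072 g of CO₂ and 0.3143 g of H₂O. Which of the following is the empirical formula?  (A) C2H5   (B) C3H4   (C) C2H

(C) C2H

mol C = 3.072 g CO₂ ÷ 44.009 g/mol = 0.069804 mol
mol H = 2 × 0.3143 g H₂O ÷ 18.015 g/mol = 0.034893 mol
Divide by the smallest (0.034893 mol): C 2.001, H 1.000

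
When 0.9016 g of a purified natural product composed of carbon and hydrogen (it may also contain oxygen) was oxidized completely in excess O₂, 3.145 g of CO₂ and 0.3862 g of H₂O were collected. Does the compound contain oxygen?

mol C = 3.145 g CO₂ ÷ 44.009 g/mol = 0.071463 mol
mol H = 2 × 0.3862 g H₂O ÷ 18.015 g/mol = 0.042875 mol
C and H together account for 0.90156 g — essentially the entire 0.9016 g sample — so the compound contains no oxygen.

no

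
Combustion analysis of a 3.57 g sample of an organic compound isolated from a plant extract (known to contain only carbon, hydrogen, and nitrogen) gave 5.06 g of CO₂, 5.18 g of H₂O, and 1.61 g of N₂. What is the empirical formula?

CH5N

mol C = 5.06 g CO₂ ÷ 44.009 g/mol = 0.1150 mol
mol H = 2 × 5.18 g H₂O ÷ 18.015 g/mol = 0.5751 mol
mol N = 2 × 1.61 g N₂ ÷ 28.014 g/mol = 0.1149 mol
Divide by the smallest (0.1149 mol): C 1.000, H 5.003, N 1.000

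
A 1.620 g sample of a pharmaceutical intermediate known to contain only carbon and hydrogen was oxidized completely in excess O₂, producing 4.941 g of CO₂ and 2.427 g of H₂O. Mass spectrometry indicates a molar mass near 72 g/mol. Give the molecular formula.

mol C = 4.941 g CO₂ ÷ 44.009 g/mol = 0.11227 mol
mol H = 2 × 2.427 g H₂O ÷ 18.015 g/mol = 0.26944 mol
Divide by the smallest (0.11227 mol): C 1.000, H 2.400
Multiplying each by 5 gives whole numbers: C 5.00, H 12.00
Empirical formula: C5H12
Empirical-formula mass = 72.15 g/mol; 72 ÷ 72.15 ≈ 1, so the molecular formula is C5H12.

C5H12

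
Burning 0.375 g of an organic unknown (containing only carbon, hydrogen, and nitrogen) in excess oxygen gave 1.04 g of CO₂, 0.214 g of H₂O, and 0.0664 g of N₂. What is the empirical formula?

mol C = 1.04 g CO₂ ÷ 44.009 g/mol = 0.02363 mol
mol H = 2 × 0.214 g H₂O ÷ 18.015 g/mol = 0.02376 mol
mol N = 2 × 0.0664 g N₂ ÷ 28.014 g/mol = 0.004740 mol
Divide by the smallest (0.004740 mol): C 4.985, H 5.012, N 1.000

C5H5N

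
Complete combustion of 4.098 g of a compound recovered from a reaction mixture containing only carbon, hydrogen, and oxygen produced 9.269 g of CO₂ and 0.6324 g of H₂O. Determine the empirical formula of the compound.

mol C = 9.269 g CO₂ ÷ 44.009 g/mol = 0.21062 mol
mol H = 2 × 0.6324 g H₂O ÷ 18.015 g/mol = 0.070208 mol
mass O = 4.098 − (2.5297 + 0.070770) = 1.4975 g → mol O = 1.4975 ÷ 15.999 = 0.093601 mol
Divide by the smallest (0.070208 mol): C 3.000, H 1.000, O 1.333
Multiplying each by 3 gives whole numbers: C 9.00, H 3.00, O 4.00

C9H3O4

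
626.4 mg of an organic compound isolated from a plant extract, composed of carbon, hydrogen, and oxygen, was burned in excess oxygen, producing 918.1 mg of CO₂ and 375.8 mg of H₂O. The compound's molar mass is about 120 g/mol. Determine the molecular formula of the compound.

mol C = 0.9181 g CO₂ ÷ 44.009 g/mol = 0.020862 mol
mol H = 2 × 0.3758 g H₂O ÷ 18.015 g/mol = 0.041721 mol
mass O = 0.6264 − (0.25057 + 0.042055) = 0.33378 g → mol O = 0.33378 ÷ 15.999 = 0.020862 mol
Divide by the smallest (0.020862 mol): C 1.000, H 2.000, O 1.000
Empirical formula: CH2O
Empirical-formula mass = 30.03 g/mol; 120 ÷ 30.03 ≈ 4, so the molecular formula is C4H8O4.

C4H8O4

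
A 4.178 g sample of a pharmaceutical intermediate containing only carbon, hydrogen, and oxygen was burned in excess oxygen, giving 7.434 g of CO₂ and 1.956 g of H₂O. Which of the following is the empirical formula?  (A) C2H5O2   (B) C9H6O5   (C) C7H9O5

mol C = 7.434 g CO₂ ÷ 44.009 g/mol = 0.16892 mol
mol H = 2 × 1.956 g H₂O ÷ 18.015 g/mol = 0.21715 mol
mass O = 4.178 − (2.0289 + 0.21889) = 1.9302 g → mol O = 1.9302 ÷ 15.999 = 0.12065 mol
Divide by the smallest (0.12065 mol): C 1.400, H 1.800, O 1.000
Multiplying each by 5 gives whole numbers: C 7.00, H 9.00, O 5.00

(C) C7H9O5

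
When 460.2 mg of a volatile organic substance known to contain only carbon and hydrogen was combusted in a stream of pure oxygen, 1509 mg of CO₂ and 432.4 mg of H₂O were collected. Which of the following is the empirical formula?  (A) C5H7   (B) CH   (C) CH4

mol C = 1.509 g CO₂ ÷ 44.009 g/mol = 0.034288 mol
mol H = 2 × 0.4324 g H₂O ÷ 18.015 g/mol = 0.048004 mol
Divide by the smallest (0.034288 mol): C 1.000, H 1.400
Multiplying each by 5 gives whole numbers: C 5.00, H 7.00

(A) C5H7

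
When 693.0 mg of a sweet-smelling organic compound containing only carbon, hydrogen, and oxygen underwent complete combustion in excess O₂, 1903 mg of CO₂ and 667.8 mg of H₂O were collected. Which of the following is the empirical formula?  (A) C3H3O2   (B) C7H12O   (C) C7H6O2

mol C = 1.903 g CO₂ ÷ 44.009 g/mol = 0.043241 mol
mol H = 2 × 0.6678 g H₂O ÷ 18.015 g/mol = 0.074138 mol
mass O = 0.6930 − (0.51937 + 0.074731) = 0.098899 g → mol O = 0.098899 ÷ 15.999 = 0.0061816 mol
Divide by the smallest (0.0061816 mol): C 6.995, H 11.993, O 1.000

(B) C7H12O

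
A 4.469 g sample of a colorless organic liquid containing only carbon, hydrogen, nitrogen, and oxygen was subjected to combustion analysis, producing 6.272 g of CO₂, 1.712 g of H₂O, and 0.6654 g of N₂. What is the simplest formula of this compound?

C6H8N2O5

mol C = 6.272 g CO₂ ÷ 44.009 g/mol = 0.14252 mol
mol H = 2 × 1.712 g H₂O ÷ 18.015 g/mol = 0.19006 mol
mol N = 2 × 0.6654 g N₂ ÷ 28.014 g/mol = 0.047505 mol
mass O = 4.469 − (1.7118 + 0.19158 + 0.66540) = 1.9003 g → mol O = 1.9003 ÷ 15.999 = 0.11877 mol
Divide by the smallest (0.047505 mol): C 3.000, H 4.001, N 1.000, O 2.500
Multiplying each by 2 gives whole numbers: C 6.00, H 8.00, N 2.00, O 5.00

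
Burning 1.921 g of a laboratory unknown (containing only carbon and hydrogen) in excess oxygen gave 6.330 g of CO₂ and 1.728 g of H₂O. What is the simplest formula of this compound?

C3H4

mol C = 6.330 g CO₂ ÷ 44.009 g/mol = 0.14383 mol
mol H = 2 × 1.728 g H₂O ÷ 18.015 g/mol = 0.19184 mol
Divide by the smallest (0.14383 mol): C 1.000, H 1.334
Multiplying each by 3 gives whole numbers: C 3.00, H 4.00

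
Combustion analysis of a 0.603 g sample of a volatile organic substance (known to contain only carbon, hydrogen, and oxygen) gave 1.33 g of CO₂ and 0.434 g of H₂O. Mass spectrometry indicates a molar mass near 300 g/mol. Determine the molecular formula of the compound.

C15H24O6

mol C = 1.33 g CO₂ ÷ 44.009 g/mol = 0.03022 mol
mol H = 2 × 0.434 g H₂O ÷ 18.015 g/mol = 0.04818 mol
mass O = 0.603 − (0.3630 + 0.04857) = 0.1914 g → mol O = 0.1914 ÷ 15.999 = 0.01197 mol
Divide by the smallest (0.01197 mol): C 2.526, H 4.027, O 1.000
Multiplying each by 2 gives whole numbers: C 5.05, H 8.05, O 2.00
Empirical formula: C5H8O2
Empirical-formula mass = 100.12 g/mol; 300 ÷ 100.12 ≈ 3, so the molecular formula is C15H24O6.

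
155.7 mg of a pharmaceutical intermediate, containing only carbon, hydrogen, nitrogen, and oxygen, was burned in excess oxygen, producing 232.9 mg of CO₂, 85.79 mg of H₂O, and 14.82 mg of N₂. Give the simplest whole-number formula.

mol C = 0.2329 g CO₂ ÷ 44.009 g/mol = 0.0052921 mol
mol H = 2 × 0.08579 g H₂O ÷ 18.015 g/mol = 0.0095243 mol
mol N = 2 × 0.01482 g N₂ ÷ 28.014 g/mol = 0.0010580 mol
mass O = 0.1557 − (0.063563 + 0.0096005 + 0.014820) = 0.067716 g → mol O = 0.067716 ÷ 15.999 = 0.0042325 mol
Divide by the smallest (0.0010580 mol): C 5.002, H 9.002, N 1.000, O 4.000

C5H9NO4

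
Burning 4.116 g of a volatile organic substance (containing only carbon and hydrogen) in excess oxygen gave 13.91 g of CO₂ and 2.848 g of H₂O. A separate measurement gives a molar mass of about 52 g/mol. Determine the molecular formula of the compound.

mol C = 13.91 g CO₂ ÷ 44.009 g/mol = 0.31607 mol
mol H = 2 × 2.848 g H₂O ÷ 18.015 g/mol = 0.31618 mol
Divide by the smallest (0.31607 mol): C 1.000, H 1.000
Empirical formula: CH
Empirical-formula mass = 13.02 g/mol; 52 ÷ 13.02 ≈ 4, so the molecular formula is C4H4.

C4H4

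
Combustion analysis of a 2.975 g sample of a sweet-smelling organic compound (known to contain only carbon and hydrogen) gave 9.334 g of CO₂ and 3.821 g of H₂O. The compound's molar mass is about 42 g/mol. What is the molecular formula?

mol C = 9.334 g CO₂ ÷ 44.009 g/mol = 0.21209 mol
mol H = 2 × 3.821 g H₂O ÷ 18.015 g/mol = 0.42420 mol
Divide by the smallest (0.21209 mol): C 1.000, H 2.000
Empirical formula: CH2
Empirical-formula mass = 14.03 g/mol; 42 ÷ 14.03 ≈ 3, so the molecular formula is C3H6.

C3H6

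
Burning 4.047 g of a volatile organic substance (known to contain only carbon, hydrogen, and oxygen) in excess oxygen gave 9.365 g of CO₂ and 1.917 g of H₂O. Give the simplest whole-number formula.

C8H8O3

mol C = 9.365 g CO₂ ÷ 44.009 g/mol = 0.21280 mol
mol H = 2 × 1.917 g H₂O ÷ 18.015 g/mol = 0.21282 mol
mass O = 4.047 − (2.5559 + 0.21453) = 1.2766 g → mol O = 1.2766 ÷ 15.999 = 0.079790 mol
Divide by the smallest (0.079790 mol): C 2.667, H 2.667, O 1.000
Multiplying each by 3 gives whole numbers: C 8.00, H 8.00, O 3.00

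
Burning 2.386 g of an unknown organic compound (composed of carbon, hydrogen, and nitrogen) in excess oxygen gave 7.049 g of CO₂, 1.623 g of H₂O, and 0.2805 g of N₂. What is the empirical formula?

C8H9N

mol C = 7.049 g CO₂ ÷ 44.009 g/mol = 0.16017 mol
mol H = 2 × 1.623 g H₂O ÷ 18.015 g/mol = 0.18018 mol
mol N = 2 × 0.2805 g N₂ ÷ 28.014 g/mol = 0.020026 mol
Divide by the smallest (0.020026 mol): C 7.998, H 8.998, N 1.000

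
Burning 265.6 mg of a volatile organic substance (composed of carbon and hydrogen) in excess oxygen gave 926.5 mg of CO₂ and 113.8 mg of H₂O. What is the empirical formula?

mol C = 0.9265 g CO₂ ÷ 44.009 g/mol = 0.021053 mol
mol H = 2 × 0.1138 g H₂O ÷ 18.015 g/mol = 0.012634 mol
Divide by the smallest (0.012634 mol): C 1.666, H 1.000
Multiplying each by 3 gives whole numbers: C 5.00, H 3.00

C5H3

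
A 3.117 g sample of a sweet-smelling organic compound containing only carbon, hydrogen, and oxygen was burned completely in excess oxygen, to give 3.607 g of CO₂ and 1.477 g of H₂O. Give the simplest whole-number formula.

C2H4O3

mol C = 3.607 g CO₂ ÷ 44.009 g/mol = 0.081961 mol
mol H = 2 × 1.477 g H₂O ÷ 18.015 g/mol = 0.16397 mol
mass O = 3.117 − (0.98443 + 0.16529) = 1.9673 g → mol O = 1.9673 ÷ 15.999 = 0.12296 mol
Divide by the smallest (0.081961 mol): C 1.000, H 2.001, O 1.500
Multiplying each by 2 gives whole numbers: C 2.00, H 4.00, O 3.00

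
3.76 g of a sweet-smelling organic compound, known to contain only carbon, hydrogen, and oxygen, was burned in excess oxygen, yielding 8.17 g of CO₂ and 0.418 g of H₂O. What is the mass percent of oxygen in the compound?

39.5%

mol C = 8.17 g CO₂ ÷ 44.009 g/mol = 0.1856 mol
mol H = 2 × 0.418 g H₂O ÷ 18.015 g/mol = 0.04641 mol
mass O = 3.76 − (2.230 + 0.04678) = 1.483 g → mol O = 1.483 ÷ 15.999 = 0.09272 mol
mass % O = 1.483 g ÷ 3.76 g × 100%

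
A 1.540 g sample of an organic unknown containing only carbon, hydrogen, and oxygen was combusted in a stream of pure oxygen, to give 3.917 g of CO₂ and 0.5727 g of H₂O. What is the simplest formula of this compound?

C7H5O2

mol C = 3.917 g CO₂ ÷ 44.009 g/mol = 0.089005 mol
mol H = 2 × 0.5727 g H₂O ÷ 18.015 g/mol = 0.063580 mol
mass O = 1.540 − (1.0690 + 0.064089) = 0.40688 g → mol O = 0.40688 ÷ 15.999 = 0.025431 mol
Divide by the smallest (0.025431 mol): C 3.500, H 2.500, O 1.000
Multiplying each by 2 gives whole numbers: C 7.00, H 5.00, O 2.00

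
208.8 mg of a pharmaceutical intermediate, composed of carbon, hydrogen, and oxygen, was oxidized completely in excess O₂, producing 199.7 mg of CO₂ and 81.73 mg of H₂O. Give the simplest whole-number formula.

CH2O2

mol C = 0.1997 g CO₂ ÷ 44.009 g/mol = 0.0045377 mol
mol H = 2 × 0.08173 g H₂O ÷ 18.015 g/mol = 0.0090735 mol
mass O = 0.2088 − (0.054502 + 0.0091461) = 0.14515 g → mol O = 0.14515 ÷ 15.999 = 0.0090725 mol
Divide by the smallest (0.0045377 mol): C 1.000, H 2.000, O 1.999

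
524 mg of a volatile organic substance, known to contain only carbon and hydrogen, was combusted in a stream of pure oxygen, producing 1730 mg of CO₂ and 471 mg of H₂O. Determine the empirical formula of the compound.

mol C = 1.73 g CO₂ ÷ 44.009 g/mol = 0.03931 mol
mol H = 2 × 0.471 g H₂O ÷ 18.015 g/mol = 0.05229 mol
Divide by the smallest (0.03931 mol): C 1.000, H 1.330
Multiplying each by 3 gives whole numbers: C 3.00, H 3.99

C3H4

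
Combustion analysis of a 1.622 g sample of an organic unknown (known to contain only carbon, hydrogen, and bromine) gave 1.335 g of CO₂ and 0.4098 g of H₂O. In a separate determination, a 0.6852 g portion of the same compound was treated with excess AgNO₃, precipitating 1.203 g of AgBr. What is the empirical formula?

C2H3Br

mol C = 1.335 g CO₂ ÷ 44.009 g/mol = 0.030335 mol
mol H = 2 × 0.4098 g H₂O ÷ 18.015 g/mol = 0.045495 mol
From the AgBr data: mol Br per gram of compound = (1.203 ÷ 187.772) ÷ 0.6852 = 0.0093501 mol/g, so in the 1.622 g combustion sample mol Br = 0.015166 mol
Divide by the smallest (0.015166 mol): C 2.000, H 3.000, Br 1.000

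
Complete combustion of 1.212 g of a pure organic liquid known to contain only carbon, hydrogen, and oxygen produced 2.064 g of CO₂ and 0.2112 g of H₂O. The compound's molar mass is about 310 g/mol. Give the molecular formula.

C12H6O10

mol C = 2.064 g CO₂ ÷ 44.009 g/mol = 0.046899 mol
mol H = 2 × 0.2112 g H₂O ÷ 18.015 g/mol = 0.023447 mol
mass O = 1.212 − (0.56331 + 0.023635) = 0.62506 g → mol O = 0.62506 ÷ 15.999 = 0.039068 mol
Divide by the smallest (0.023447 mol): C 2.000, H 1.000, O 1.666
Multiplying each by 3 gives whole numbers: C 6.00, H 3.00, O 5.00
Empirical formula: C6H3O5
Empirical-formula mass = 155.09 g/mol; 310 ÷ 155.09 ≈ 2, so the molecular formula is C12H6O10.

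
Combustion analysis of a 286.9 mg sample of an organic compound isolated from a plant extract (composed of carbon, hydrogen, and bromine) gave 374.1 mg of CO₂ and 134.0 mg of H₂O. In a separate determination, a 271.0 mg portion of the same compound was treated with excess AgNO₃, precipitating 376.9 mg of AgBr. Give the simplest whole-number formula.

mol C = 0.3741 g CO₂ ÷ 44.009 g/mol = 0.0085005 mol
mol H = 2 × 0.1340 g H₂O ÷ 18.015 g/mol = 0.014876 mol
From the AgBr data: mol Br per gram of compound = (0.3769 ÷ 187.772) ÷ 0.2710 = 0.0074067 mol/g, so in the 0.2869 g combustion sample mol Br = 0.0021250 mol
Divide by the smallest (0.0021250 mol): C 4.000, H 7.001, Br 1.000

C4H7Br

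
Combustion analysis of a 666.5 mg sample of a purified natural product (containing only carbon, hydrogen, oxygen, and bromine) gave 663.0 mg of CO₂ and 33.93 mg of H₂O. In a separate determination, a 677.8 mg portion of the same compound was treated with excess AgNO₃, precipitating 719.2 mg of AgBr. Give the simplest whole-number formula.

C4HBrO3

mol C = 0.6630 g CO₂ ÷ 44.009 g/mol = 0.015065 mol
mol H = 2 × 0.03393 g H₂O ÷ 18.015 g/mol = 0.0037669 mol
From the AgBr data: mol Br per gram of compound = (0.7192 ÷ 187.772) ÷ 0.6778 = 0.0056509 mol/g, so in the 0.6665 g combustion sample mol Br = 0.0037663 mol
mass O = 0.6665 − (0.18095 + 0.0037970 + 0.30094) = 0.18081 g → mol O = 0.18081 ÷ 15.999 = 0.011301 mol
Divide by the smallest (0.0037663 mol): C 4.000, H 1.000, Br 1.000, O 3.001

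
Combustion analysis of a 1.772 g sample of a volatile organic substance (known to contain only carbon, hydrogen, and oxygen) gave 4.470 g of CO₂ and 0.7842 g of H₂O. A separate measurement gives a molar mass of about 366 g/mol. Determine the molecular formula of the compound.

mol C = 4.470 g CO₂ ÷ 44.009 g/mol = 0.10157 mol
mol H = 2 × 0.7842 g H₂O ÷ 18.015 g/mol = 0.087061 mol
mass O = 1.772 − (1.2200 + 0.087757) = 0.46428 g → mol O = 0.46428 ÷ 15.999 = 0.029020 mol
Divide by the smallest (0.029020 mol): C 3.500, H 3.000, O 1.000
Multiplying each by 2 gives whole numbers: C 7.00, H 6.00, O 2.00
Empirical formula: C7H6O2
Empirical-formula mass = 122.12 g/mol; 366 ÷ 122.12 ≈ 3, so the molecular formula is C21H18O6.

C21H18O6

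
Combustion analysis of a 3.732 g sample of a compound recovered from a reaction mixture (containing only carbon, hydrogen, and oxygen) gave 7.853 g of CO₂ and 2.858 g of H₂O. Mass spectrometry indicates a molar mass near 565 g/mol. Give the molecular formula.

C27H48O12

mol C = 7.853 g CO₂ ÷ 44.009 g/mol = 0.17844 mol
mol H = 2 × 2.858 g H₂O ÷ 18.015 g/mol = 0.31729 mol
mass O = 3.732 − (2.1433 + 0.31983) = 1.2689 g → mol O = 1.2689 ÷ 15.999 = 0.079312 mol
Divide by the smallest (0.079312 mol): C 2.250, H 4.001, O 1.000
Multiplying each by 4 gives whole numbers: C 9.00, H 16.00, O 4.00
Empirical formula: C9H16O4
Empirical-formula mass = 188.22 g/mol; 565 ÷ 188.22 ≈ 3, so the molecular formula is C27H48O12.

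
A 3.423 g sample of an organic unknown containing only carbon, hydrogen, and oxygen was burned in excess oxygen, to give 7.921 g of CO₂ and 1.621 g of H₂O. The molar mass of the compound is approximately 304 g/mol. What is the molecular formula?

mol C = 7.921 g CO₂ ÷ 44.009 g/mol = 0.17999 mol
mol H = 2 × 1.621 g H₂O ÷ 18.015 g/mol = 0.17996 mol
mass O = 3.423 − (2.1618 + 0.18140) = 1.0798 g → mol O = 1.0798 ÷ 15.999 = 0.067491 mol
Divide by the smallest (0.067491 mol): C 2.667, H 2.666, O 1.000
Multiplying each by 3 gives whole numbers: C 8.00, H 8.00, O 3.00
Empirical formula: C8H8O3
Empirical-formula mass = 152.15 g/mol; 304 ÷ 152.15 ≈ 2, so the molecular formula is C16H16O6.

C16H16O6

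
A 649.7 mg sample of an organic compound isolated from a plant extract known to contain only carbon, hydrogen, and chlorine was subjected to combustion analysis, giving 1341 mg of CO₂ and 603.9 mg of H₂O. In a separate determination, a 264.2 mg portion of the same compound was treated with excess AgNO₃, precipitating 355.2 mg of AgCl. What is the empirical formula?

mol C = 1.341 g CO₂ ÷ 44.009 g/mol = 0.030471 mol
mol H = 2 × 0.6039 g H₂O ÷ 18.015 g/mol = 0.067044 mol
From the AgCl data: mol Cl per gram of compound = (0.3552 ÷ 143.318) ÷ 0.2642 = 0.0093808 mol/g, so in the 0.6497 g combustion sample mol Cl = 0.0060947 mol
Divide by the smallest (0.0060947 mol): C 5.000, H 11.000, Cl 1.000

C5H11Cl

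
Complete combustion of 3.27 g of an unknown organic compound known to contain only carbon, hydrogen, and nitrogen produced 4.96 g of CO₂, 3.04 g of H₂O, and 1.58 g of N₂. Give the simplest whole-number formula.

mol C = 4.96 g CO₂ ÷ 44.009 g/mol = 0.1127 mol
mol H = 2 × 3.04 g H₂O ÷ 18.015 g/mol = 0.3375 mol
mol N = 2 × 1.58 g N₂ ÷ 28.014 g/mol = 0.1128 mol
Divide by the smallest (0.1127 mol): C 1.000, H 2.995, N 1.001

CH3N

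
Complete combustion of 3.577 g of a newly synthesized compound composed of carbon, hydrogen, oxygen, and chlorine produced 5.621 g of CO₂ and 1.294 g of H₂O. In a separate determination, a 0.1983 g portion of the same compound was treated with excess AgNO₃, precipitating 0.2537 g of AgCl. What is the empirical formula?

C8H9Cl2O3

mol C = 5.621 g CO₂ ÷ 44.009 g/mol = 0.12772 mol
mol H = 2 × 1.294 g H₂O ÷ 18.015 g/mol = 0.14366 mol
From the AgCl data: mol Cl per gram of compound = (0.2537 ÷ 143.318) ÷ 0.1983 = 0.0089268 mol/g, so in the 3.577 g combustion sample mol Cl = 0.031931 mol
mass O = 3.577 − (1.5341 + 0.14481 + 1.1320) = 0.76614 g → mol O = 0.76614 ÷ 15.999 = 0.047887 mol
Divide by the smallest (0.031931 mol): C 4.000, H 4.499, Cl 1.000, O 1.500
Multiplying each by 2 gives whole numbers: C 8.00, H 9.00, Cl 2.00, O 3.00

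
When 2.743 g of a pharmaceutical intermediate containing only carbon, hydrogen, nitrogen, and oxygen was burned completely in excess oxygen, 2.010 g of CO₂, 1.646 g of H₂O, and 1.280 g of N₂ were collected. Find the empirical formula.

CH4N2O

mol C = 2.010 g CO₂ ÷ 44.009 g/mol = 0.045672 mol
mol H = 2 × 1.646 g H₂O ÷ 18.015 g/mol = 0.18274 mol
mol N = 2 × 1.280 g N₂ ÷ 28.014 g/mol = 0.091383 mol
mass O = 2.743 − (0.54857 + 0.18420 + 1.2800) = 0.73023 g → mol O = 0.73023 ÷ 15.999 = 0.045642 mol
Divide by the smallest (0.045642 mol): C 1.001, H 4.004, N 2.002, O 1.000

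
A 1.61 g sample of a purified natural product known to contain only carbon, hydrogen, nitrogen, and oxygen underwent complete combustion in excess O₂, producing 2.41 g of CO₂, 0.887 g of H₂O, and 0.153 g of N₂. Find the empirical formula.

C5H9NO4

mol C = 2.41 g CO₂ ÷ 44.009 g/mol = 0.05476 mol
mol H = 2 × 0.887 g H₂O ÷ 18.015 g/mol = 0.09847 mol
mol N = 2 × 0.153 g N₂ ÷ 28.014 g/mol = 0.01092 mol
mass O = 1.61 − (0.6577 + 0.09926 + 0.1530) = 0.7000 g → mol O = 0.7000 ÷ 15.999 = 0.04375 mol
Divide by the smallest (0.01092 mol): C 5.013, H 9.015, N 1.000, O 4.006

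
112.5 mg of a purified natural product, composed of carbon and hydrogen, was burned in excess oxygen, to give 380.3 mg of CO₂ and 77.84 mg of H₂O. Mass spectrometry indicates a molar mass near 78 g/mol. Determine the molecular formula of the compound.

mol C = 0.3803 g CO₂ ÷ 44.009 g/mol = 0.0086414 mol
mol H = 2 × 0.07784 g H₂O ÷ 18.015 g/mol = 0.0086417 mol
Divide by the smallest (0.0086414 mol): C 1.000, H 1.000
Empirical formula: CH
Empirical-formula mass = 13.02 g/mol; 78 ÷ 13.02 ≈ 6, so the molecular formula is C6H6.

C6H6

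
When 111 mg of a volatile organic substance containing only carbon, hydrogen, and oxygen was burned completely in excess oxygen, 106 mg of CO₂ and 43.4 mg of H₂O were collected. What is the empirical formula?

CH2O2

mol C = 0.106 g CO₂ ÷ 44.009 g/mol = 0.002409 mol
mol H = 2 × 0.0434 g H₂O ÷ 18.015 g/mol = 0.004818 mol
mass O = 0.111 − (0.02893 + 0.004857) = 0.07721 g → mol O = 0.07721 ÷ 15.999 = 0.004826 mol
Divide by the smallest (0.002409 mol): C 1.000, H 2.000, O 2.004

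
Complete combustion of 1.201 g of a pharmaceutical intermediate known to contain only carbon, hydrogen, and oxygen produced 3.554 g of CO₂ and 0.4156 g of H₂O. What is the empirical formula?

C7H4O

mol C = 3.554 g CO₂ ÷ 44.009 g/mol = 0.080756 mol
mol H = 2 × 0.4156 g H₂O ÷ 18.015 g/mol = 0.046139 mol
mass O = 1.201 − (0.96996 + 0.046508) = 0.18453 g → mol O = 0.18453 ÷ 15.999 = 0.011534 mol
Divide by the smallest (0.011534 mol): C 7.002, H 4.000, O 1.000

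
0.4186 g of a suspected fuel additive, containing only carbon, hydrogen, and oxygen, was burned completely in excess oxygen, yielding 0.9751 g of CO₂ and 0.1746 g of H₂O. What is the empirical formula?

mol C = 0.9751 g CO₂ ÷ 44.009 g/mol = 0.022157 mol
mol H = 2 × 0.1746 g H₂O ÷ 18.015 g/mol = 0.019384 mol
mass O = 0.4186 − (0.26613 + 0.019539) = 0.13294 g → mol O = 0.13294 ÷ 15.999 = 0.0083090 mol
Divide by the smallest (0.0083090 mol): C 2.667, H 2.333, O 1.000
Multiplying each by 3 gives whole numbers: C 8.00, H 7.00, O 3.00

C8H7O3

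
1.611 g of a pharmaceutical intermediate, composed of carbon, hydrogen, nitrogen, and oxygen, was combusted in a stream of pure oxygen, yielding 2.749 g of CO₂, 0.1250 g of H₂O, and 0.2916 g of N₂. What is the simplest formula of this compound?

mol C = 2.749 g CO₂ ÷ 44.009 g/mol = 0.062464 mol
mol H = 2 × 0.1250 g H₂O ÷ 18.015 g/mol = 0.013877 mol
mol N = 2 × 0.2916 g N₂ ÷ 28.014 g/mol = 0.020818 mol
mass O = 1.611 − (0.75026 + 0.013988 + 0.29160) = 0.55515 g → mol O = 0.55515 ÷ 15.999 = 0.034699 mol
Divide by the smallest (0.013877 mol): C 4.501, H 1.000, N 1.500, O 2.500
Multiplying each by 2 gives whole numbers: C 9.00, H 2.00, N 3.00, O 5.00

C9H2N3O5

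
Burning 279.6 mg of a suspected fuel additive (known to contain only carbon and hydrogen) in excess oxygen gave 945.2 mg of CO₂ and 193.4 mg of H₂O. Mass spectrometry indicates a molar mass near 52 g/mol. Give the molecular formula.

C4H4

mol C = 0.9452 g CO₂ ÷ 44.009 g/mol = 0.021477 mol
mol H = 2 × 0.1934 g H₂O ÷ 18.015 g/mol = 0.021471 mol
Divide by the smallest (0.021471 mol): C 1.000, H 1.000
Empirical formula: CH
Empirical-formula mass = 13.02 g/mol; 52 ÷ 13.02 ≈ 4, so the molecular formula is C4H4.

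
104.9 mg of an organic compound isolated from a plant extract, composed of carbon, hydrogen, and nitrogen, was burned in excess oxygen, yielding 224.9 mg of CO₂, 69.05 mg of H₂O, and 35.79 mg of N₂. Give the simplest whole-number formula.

C2H3N

mol C = 0.2249 g CO₂ ÷ 44.009 g/mol = 0.0051103 mol
mol H = 2 × 0.06905 g H₂O ÷ 18.015 g/mol = 0.0076658 mol
mol N = 2 × 0.03579 g N₂ ÷ 28.014 g/mol = 0.0025552 mol
Divide by the smallest (0.0025552 mol): C 2.000, H 3.000, N 1.000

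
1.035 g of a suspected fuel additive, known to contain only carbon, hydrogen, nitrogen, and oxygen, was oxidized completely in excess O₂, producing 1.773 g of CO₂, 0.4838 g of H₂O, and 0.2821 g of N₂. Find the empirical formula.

mol C = 1.773 g CO₂ ÷ 44.009 g/mol = 0.040287 mol
mol H = 2 × 0.4838 g H₂O ÷ 18.015 g/mol = 0.053711 mol
mol N = 2 × 0.2821 g N₂ ÷ 28.014 g/mol = 0.020140 mol
mass O = 1.035 − (0.48389 + 0.054140 + 0.28210) = 0.21487 g → mol O = 0.21487 ÷ 15.999 = 0.013430 mol
Divide by the smallest (0.013430 mol): C 3.000, H 3.999, N 1.500, O 1.000
Multiplying each by 2 gives whole numbers: C 6.00, H 8.00, N 3.00, O 2.00

C6H8N3O2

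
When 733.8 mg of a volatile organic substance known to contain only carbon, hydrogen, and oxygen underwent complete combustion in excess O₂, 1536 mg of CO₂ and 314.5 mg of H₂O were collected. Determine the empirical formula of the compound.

C2H2O

mol C = 1.536 g CO₂ ÷ 44.009 g/mol = 0.034902 mol
mol H = 2 × 0.3145 g H₂O ÷ 18.015 g/mol = 0.034915 mol
mass O = 0.7338 − (0.41921 + 0.035195) = 0.27940 g → mol O = 0.27940 ÷ 15.999 = 0.017463 mol
Divide by the smallest (0.017463 mol): C 1.999, H 1.999, O 1.000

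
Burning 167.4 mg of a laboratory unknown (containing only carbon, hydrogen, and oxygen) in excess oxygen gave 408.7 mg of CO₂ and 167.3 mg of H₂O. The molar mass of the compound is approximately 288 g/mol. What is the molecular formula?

mol C = 0.4087 g CO₂ ÷ 44.009 g/mol = 0.0092867 mol
mol H = 2 × 0.1673 g H₂O ÷ 18.015 g/mol = 0.018573 mol
mass O = 0.1674 − (0.11154 + 0.018722) = 0.037135 g → mol O = 0.037135 ÷ 15.999 = 0.0023211 mol
Divide by the smallest (0.0023211 mol): C 4.001, H 8.002, O 1.000
Empirical formula: C4H8O
Empirical-formula mass = 72.11 g/mol; 288 ÷ 72.11 ≈ 4, so the molecular formula is C16H32O4.

C16H32O4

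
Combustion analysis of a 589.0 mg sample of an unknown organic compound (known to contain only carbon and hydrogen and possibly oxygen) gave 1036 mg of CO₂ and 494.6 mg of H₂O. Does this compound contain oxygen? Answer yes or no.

mol C = 1.036 g CO₂ ÷ 44.009 g/mol = 0.023541 mol
mol H = 2 × 0.4946 g H₂O ÷ 18.015 g/mol = 0.054910 mol
C and H account for only 0.33810 g of the 0.5890 g sample; the remaining 0.25090 g must be oxygen.

yes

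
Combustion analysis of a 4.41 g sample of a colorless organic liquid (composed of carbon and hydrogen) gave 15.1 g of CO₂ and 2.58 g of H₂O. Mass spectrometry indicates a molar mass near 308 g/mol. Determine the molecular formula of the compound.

mol C = 15.1 g CO₂ ÷ 44.009 g/mol = 0.3431 mol
mol H = 2 × 2.58 g H₂O ÷ 18.015 g/mol = 0.2864 mol
Divide by the smallest (0.2864 mol): C 1.198, H 1.000
Multiplying each by 5 gives whole numbers: C 5.99, H 5.00
Empirical formula: C6H5
Empirical-formula mass = 77.11 g/mol; 308 ÷ 77.11 ≈ 4, so the molecular formula is C24H20.

C24H20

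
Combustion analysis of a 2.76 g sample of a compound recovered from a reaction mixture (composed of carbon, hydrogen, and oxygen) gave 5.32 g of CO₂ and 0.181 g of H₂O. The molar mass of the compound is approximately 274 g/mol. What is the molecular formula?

mol C = 5.32 g CO₂ ÷ 44.009 g/mol = 0.1209 mol
mol H = 2 × 0.181 g H₂O ÷ 18.015 g/mol = 0.02009 mol
mass O = 2.76 − (1.452 + 0.02026) = 1.288 g → mol O = 1.288 ÷ 15.999 = 0.08049 mol
Divide by the smallest (0.02009 mol): C 6.016, H 1.000, O 4.006
Empirical formula: C6HO4
Empirical-formula mass = 137.07 g/mol; 274 ÷ 137.07 ≈ 2, so the molecular formula is C12H2O8.

C12H2O8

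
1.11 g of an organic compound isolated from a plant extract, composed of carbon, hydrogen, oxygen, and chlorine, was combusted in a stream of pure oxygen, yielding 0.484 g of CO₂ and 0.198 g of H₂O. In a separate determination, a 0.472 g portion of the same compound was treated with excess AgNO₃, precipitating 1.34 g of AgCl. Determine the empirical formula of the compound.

CH2Cl2O

mol C = 0.484 g CO₂ ÷ 44.009 g/mol = 0.01100 mol
mol H = 2 × 0.198 g H₂O ÷ 18.015 g/mol = 0.02198 mol
From the AgCl data: mol Cl per gram of compound = (1.34 ÷ 143.318) ÷ 0.472 = 0.01981 mol/g, so in the 1.11 g combustion sample mol Cl = 0.02199 mol
mass O = 1.11 − (0.1321 + 0.02216 + 0.7795) = 0.1763 g → mol O = 0.1763 ÷ 15.999 = 0.01102 mol
Divide by the smallest (0.01100 mol): C 1.000, H 1.999, Cl 1.999, O 1.002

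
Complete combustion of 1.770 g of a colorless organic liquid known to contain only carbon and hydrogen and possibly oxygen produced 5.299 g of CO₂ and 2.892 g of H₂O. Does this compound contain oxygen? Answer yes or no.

mol C = 5.299 g CO₂ ÷ 44.009 g/mol = 0.12041 mol
mol H = 2 × 2.892 g H₂O ÷ 18.015 g/mol = 0.32107 mol
C and H together account for 1.7698 g — essentially the entire 1.770 g sample — so the compound contains no oxygen.

no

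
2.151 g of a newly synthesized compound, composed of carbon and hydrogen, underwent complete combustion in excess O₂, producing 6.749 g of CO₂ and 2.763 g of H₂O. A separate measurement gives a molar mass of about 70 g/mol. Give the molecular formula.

mol C = 6.749 g CO₂ ÷ 44.009 g/mol = 0.15335 mol
mol H = 2 × 2.763 g H₂O ÷ 18.015 g/mol = 0.30674 mol
Divide by the smallest (0.15335 mol): C 1.000, H 2.000
Empirical formula: CH2
Empirical-formula mass = 14.03 g/mol; 70 ÷ 14.03 ≈ 5, so the molecular formula is C5H10.

C5H10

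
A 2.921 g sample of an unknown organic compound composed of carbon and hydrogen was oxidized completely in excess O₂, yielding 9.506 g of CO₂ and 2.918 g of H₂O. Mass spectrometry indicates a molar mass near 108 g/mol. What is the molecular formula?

mol C = 9.506 g CO₂ ÷ 44.009 g/mol = 0.21600 mol
mol H = 2 × 2.918 g H₂O ÷ 18.015 g/mol = 0.32395 mol
Divide by the smallest (0.21600 mol): C 1.000, H 1.500
Multiplying each by 2 gives whole numbers: C 2.00, H 3.00
Empirical formula: C2H3
Empirical-formula mass = 27.05 g/mol; 108 ÷ 27.05 ≈ 4, so the molecular formula is C8H12.

C8H12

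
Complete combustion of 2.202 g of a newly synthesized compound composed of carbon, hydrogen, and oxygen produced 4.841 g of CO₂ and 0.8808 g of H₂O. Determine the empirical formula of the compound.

mol C = 4.841 g CO₂ ÷ 44.009 g/mol = 0.11000 mol
mol H = 2 × 0.8808 g H₂O ÷ 18.015 g/mol = 0.097785 mol
mass O = 2.202 − (1.3212 + 0.098567) = 0.78222 g → mol O = 0.78222 ÷ 15.999 = 0.048892 mol
Divide by the smallest (0.048892 mol): C 2.250, H 2.000, O 1.000
Multiplying each by 4 gives whole numbers: C 9.00, H 8.00, O 4.00

C9H8O4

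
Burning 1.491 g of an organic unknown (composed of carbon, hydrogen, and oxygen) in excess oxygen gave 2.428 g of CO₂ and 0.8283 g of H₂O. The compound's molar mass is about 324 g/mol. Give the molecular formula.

C12H20O10

mol C = 2.428 g CO₂ ÷ 44.009 g/mol = 0.055171 mol
mol H = 2 × 0.8283 g H₂O ÷ 18.015 g/mol = 0.091957 mol
mass O = 1.491 − (0.66265 + 0.092692) = 0.73565 g → mol O = 0.73565 ÷ 15.999 = 0.045981 mol
Divide by the smallest (0.045981 mol): C 1.200, H 2.000, O 1.000
Multiplying each by 5 gives whole numbers: C 6.00, H 10.00, O 5.00
Empirical formula: C6H10O5
Empirical-formula mass = 162.14 g/mol; 324 ÷ 162.14 ≈ 2, so the molecular formula is C12H20O10.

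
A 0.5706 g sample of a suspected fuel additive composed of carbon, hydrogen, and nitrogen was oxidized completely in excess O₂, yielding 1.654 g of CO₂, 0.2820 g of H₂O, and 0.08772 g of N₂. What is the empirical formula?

C6H5N

mol C = 1.654 g CO₂ ÷ 44.009 g/mol = 0.037583 mol
mol H = 2 × 0.2820 g H₂O ÷ 18.015 g/mol = 0.031307 mol
mol N = 2 × 0.08772 g N₂ ÷ 28.014 g/mol = 0.0062626 mol
Divide by the smallest (0.0062626 mol): C 6.001, H 4.999, N 1.000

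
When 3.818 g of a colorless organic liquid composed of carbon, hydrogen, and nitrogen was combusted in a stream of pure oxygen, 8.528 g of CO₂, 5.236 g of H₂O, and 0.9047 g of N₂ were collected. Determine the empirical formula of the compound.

C3H9N

mol C = 8.528 g CO₂ ÷ 44.009 g/mol = 0.19378 mol
mol H = 2 × 5.236 g H₂O ÷ 18.015 g/mol = 0.58129 mol
mol N = 2 × 0.9047 g N₂ ÷ 28.014 g/mol = 0.064589 mol
Divide by the smallest (0.064589 mol): C 3.000, H 9.000, N 1.000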